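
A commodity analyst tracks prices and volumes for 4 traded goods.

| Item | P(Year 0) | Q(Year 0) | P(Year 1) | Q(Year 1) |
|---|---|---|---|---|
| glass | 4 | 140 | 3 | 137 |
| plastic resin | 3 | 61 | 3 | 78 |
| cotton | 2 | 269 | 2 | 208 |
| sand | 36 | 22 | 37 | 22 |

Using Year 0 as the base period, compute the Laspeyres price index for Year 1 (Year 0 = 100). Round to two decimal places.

Laspeyres price index uses base-period quantities as weights.
ΣP(Year 1)·Q(Year 0) = 3×140 + 3×61 + 2×269 + 37×22 = 420 + 183 + 538 + 814 = 1955
ΣP(Year 0)·Q(Year 0) = 4×140 + 3×61 + 2×269 + 36×22 = 560 + 183 + 538 + 792 = 2073
Index = 1955 / 2073 × 100 = 94.3078

94.31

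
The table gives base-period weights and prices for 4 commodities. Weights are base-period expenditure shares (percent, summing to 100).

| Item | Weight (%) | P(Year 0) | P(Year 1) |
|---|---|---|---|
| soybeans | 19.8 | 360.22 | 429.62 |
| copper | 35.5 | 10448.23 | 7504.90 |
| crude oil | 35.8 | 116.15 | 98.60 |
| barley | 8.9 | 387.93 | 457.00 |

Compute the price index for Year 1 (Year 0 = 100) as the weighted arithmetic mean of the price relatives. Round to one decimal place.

90.0

soybeans: 19.8 × (429.62/360.22) = 19.8 × 1.192660 = 23.6147
copper: 35.5 × (7504.90/10448.23) = 35.5 × 0.718294 = 25.4994
crude oil: 35.8 × (98.60/116.15) = 35.8 × 0.848902 = 30.3907
barley: 8.9 × (457.00/387.93) = 8.9 × 1.178048 = 10.4846
Index = Σ wᵢ·(p₁ᵢ/p₀ᵢ) = 23.6147 + 25.4994 + 30.3907 + 10.4846 = 89.9894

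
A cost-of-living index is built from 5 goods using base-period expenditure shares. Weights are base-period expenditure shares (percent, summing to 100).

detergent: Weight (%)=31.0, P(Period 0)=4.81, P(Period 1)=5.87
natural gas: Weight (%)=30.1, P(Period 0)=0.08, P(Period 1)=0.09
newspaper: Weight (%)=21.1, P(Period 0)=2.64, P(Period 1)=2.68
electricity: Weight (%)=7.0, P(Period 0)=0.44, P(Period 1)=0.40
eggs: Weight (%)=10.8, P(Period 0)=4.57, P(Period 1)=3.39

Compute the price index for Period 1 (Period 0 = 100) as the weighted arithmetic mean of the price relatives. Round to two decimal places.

detergent: 31.0 × (5.87/4.81) = 31.0 × 1.220374 = 37.8316
natural gas: 30.1 × (0.09/0.08) = 30.1 × 1.125000 = 33.8625
newspaper: 21.1 × (2.68/2.64) = 21.1 × 1.015152 = 21.4197
electricity: 7.0 × (0.40/0.44) = 7.0 × 0.909091 = 6.3636
eggs: 10.8 × (3.39/4.57) = 10.8 × 0.741794 = 8.0114
Index = Σ wᵢ·(p₁ᵢ/p₀ᵢ) = 37.8316 + 33.8625 + 21.4197 + 6.3636 + 8.0114 = 107.4888

107.49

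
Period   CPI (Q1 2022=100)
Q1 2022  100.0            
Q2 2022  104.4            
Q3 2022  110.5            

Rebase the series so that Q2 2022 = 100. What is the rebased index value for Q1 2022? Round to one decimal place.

95.8

Rebased(Q1 2022) = 100.0 / 104.4 × 100 = 95.7854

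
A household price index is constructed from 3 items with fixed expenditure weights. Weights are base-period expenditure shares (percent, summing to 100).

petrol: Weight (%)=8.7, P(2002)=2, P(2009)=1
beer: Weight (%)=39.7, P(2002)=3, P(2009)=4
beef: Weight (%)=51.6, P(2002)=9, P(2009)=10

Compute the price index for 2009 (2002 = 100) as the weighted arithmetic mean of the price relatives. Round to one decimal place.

petrol: 8.7 × (1/2) = 8.7 × 0.500000 = 4.3500
beer: 39.7 × (4/3) = 39.7 × 1.333333 = 52.9333
beef: 51.6 × (10/9) = 51.6 × 1.111111 = 57.3333
Index = Σ wᵢ·(p₁ᵢ/p₀ᵢ) = 4.3500 + 52.9333 + 57.3333 = 114.6167

114.6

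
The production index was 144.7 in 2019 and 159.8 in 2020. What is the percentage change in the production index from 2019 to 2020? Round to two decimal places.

Change = (159.8 − 144.7) / 144.7 × 100
       = 15.1 / 144.7 × 100 = 10.4354%

10.44%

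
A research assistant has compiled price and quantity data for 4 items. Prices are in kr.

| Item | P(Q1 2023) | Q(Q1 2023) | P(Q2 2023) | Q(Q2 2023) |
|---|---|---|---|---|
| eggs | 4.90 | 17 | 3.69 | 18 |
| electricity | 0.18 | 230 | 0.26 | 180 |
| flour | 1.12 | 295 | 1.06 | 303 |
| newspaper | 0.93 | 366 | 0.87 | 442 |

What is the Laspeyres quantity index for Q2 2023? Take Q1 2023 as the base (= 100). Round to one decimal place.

109.5

Laspeyres quantity index uses base-period prices as weights.
ΣP(Q1 2023)·Q(Q2 2023) = 4.90×18 + 0.18×180 + 1.12×303 + 0.93×442 = 88.2 + 32.4 + 339.36 + 411.06 = 871.02
ΣP(Q1 2023)·Q(Q1 2023) = 4.90×17 + 0.18×230 + 1.12×295 + 0.93×366 = 83.3 + 41.4 + 330.4 + 340.38 = 795.48
Index = 871.02 / 795.48 × 100 = 109.4962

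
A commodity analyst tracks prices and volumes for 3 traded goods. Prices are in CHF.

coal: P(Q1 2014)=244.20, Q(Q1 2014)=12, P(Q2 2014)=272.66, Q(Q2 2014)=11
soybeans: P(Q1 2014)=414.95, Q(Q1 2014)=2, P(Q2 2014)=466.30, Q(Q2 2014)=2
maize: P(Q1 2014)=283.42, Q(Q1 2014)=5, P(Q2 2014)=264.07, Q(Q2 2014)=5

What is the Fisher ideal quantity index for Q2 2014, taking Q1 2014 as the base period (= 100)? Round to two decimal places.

Laspeyres component (base-period weights):
ΣP(Q1 2014)Q(Q2 2014) = 244.20×11 + 414.95×2 + 283.42×5 = 2686.2 + 829.9 + 1417.1 = 4933.2
ΣP(Q1 2014)Q(Q1 2014) = 244.20×12 + 414.95×2 + 283.42×5 = 2930.4 + 829.9 + 1417.1 = 5177.4
L = 4933.2 / 5177.4 × 100 = 95.2833
Paasche component (current-period weights):
ΣP(Q2 2014)Q(Q2 2014) = 272.66×11 + 466.30×2 + 264.07×5 = 2999.26 + 932.6 + 1320.35 = 5252.21
ΣP(Q2 2014)Q(Q1 2014) = 272.66×12 + 466.30×2 + 264.07×5 = 3271.92 + 932.6 + 1320.35 = 5524.87
P = 5252.21 / 5524.87 × 100 = 95.0649
Fisher = √(L × P) = √(95.2833 × 95.0649) = 95.1740

95.17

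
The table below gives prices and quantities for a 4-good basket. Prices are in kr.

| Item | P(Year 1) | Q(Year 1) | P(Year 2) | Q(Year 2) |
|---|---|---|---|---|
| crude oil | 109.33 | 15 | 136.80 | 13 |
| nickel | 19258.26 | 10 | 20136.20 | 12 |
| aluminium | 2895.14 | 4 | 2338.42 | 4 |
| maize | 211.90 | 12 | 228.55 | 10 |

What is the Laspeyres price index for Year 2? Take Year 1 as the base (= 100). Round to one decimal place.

Laspeyres price index uses base-period quantities as weights.
ΣP(Year 2)·Q(Year 1) = 136.80×15 + 20136.20×10 + 2338.42×4 + 228.55×12 = 2052 + 201362 + 9353.68 + 2742.6 = 215510.28
ΣP(Year 1)·Q(Year 1) = 109.33×15 + 19258.26×10 + 2895.14×4 + 211.90×12 = 1639.95 + 192582.6 + 11580.56 + 2542.8 = 208345.91
Index = 215510.28 / 208345.91 × 100 = 103.4387

103.4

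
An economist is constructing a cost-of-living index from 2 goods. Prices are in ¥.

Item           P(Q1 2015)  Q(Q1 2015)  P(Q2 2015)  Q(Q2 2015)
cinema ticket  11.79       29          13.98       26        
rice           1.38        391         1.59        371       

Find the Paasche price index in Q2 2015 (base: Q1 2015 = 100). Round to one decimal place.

116.5

Paasche price index uses current-period quantities as weights.
ΣP(Q2 2015)·Q(Q2 2015) = 13.98×26 + 1.59×371 = 363.48 + 589.89 = 953.37
ΣP(Q1 2015)·Q(Q2 2015) = 11.79×26 + 1.38×371 = 306.54 + 511.98 = 818.52
Index = 953.37 / 818.52 × 100 = 116.4749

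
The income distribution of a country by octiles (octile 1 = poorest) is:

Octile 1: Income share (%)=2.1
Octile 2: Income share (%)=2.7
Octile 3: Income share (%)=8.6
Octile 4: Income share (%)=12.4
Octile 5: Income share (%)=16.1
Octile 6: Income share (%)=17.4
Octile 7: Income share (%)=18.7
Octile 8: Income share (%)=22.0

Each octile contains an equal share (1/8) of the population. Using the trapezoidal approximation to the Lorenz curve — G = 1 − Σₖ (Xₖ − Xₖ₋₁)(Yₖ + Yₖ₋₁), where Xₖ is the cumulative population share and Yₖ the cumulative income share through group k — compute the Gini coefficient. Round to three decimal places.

Cumulative income shares Yₖ: 0.0210, 0.0480, 0.1340, 0.2580, 0.4190, 0.5930, 0.7800, 1.0000
Σ (Xₖ−Xₖ₋₁)(Yₖ+Yₖ₋₁) = (1/8)(0.0210+0.0000) + (1/8)(0.0480+0.0210) + (1/8)(0.1340+0.0480) + (1/8)(0.2580+0.1340) + (1/8)(0.4190+0.2580) + (1/8)(0.5930+0.4190) + (1/8)(0.7800+0.5930) + (1/8)(1.0000+0.7800)
  = 0.0026 + 0.0086 + 0.0227 + 0.0490 + 0.0846 + 0.1265 + 0.1716 + 0.2225 = 0.6883
G = 1 − 0.6883 = 0.3117

0.312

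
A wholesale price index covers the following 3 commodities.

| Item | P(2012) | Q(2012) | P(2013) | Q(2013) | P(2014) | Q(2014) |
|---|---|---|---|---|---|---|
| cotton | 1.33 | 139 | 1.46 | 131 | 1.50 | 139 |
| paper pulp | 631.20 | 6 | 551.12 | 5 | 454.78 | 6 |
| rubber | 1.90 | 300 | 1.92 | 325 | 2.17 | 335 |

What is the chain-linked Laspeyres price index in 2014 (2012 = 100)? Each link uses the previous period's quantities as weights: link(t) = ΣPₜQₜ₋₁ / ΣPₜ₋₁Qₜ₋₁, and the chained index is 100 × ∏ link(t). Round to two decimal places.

80.00

Link 2012→2013:
ΣP(2013)Q(2012) = 1.46×139 + 551.12×6 + 1.92×300 = 202.94 + 3306.72 + 576 = 4085.66
ΣP(2012)Q(2012) = 1.33×139 + 631.20×6 + 1.90×300 = 184.87 + 3787.2 + 570 = 4542.07
link = 4085.66/4542.07 = 0.899515
Link 2013→2014:
ΣP(2014)Q(2013) = 1.50×131 + 454.78×5 + 2.17×325 = 196.5 + 2273.9 + 705.25 = 3175.65
ΣP(2013)Q(2013) = 1.46×131 + 551.12×5 + 1.92×325 = 191.26 + 2755.6 + 624 = 3570.86
link = 3175.65/3570.86 = 0.889324
Chained index = 100 × 0.899515 × 0.889324 = 79.9960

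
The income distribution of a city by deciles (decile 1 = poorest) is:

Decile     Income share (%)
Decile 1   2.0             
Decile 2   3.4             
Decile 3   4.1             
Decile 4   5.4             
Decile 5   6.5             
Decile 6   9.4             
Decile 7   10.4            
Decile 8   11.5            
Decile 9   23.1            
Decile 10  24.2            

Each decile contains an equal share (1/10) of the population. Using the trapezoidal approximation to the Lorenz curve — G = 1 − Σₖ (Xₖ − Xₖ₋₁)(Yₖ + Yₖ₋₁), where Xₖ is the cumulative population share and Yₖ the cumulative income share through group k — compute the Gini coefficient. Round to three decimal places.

0.393

Cumulative income shares Yₖ: 0.0200, 0.0540, 0.0950, 0.1490, 0.2140, 0.3080, 0.4120, 0.5270, 0.7580, 1.0000
Σ (Xₖ−Xₖ₋₁)(Yₖ+Yₖ₋₁) = (1/10)(0.0200+0.0000) + (1/10)(0.0540+0.0200) + (1/10)(0.0950+0.0540) + (1/10)(0.1490+0.0950) + (1/10)(0.2140+0.1490) + (1/10)(0.3080+0.2140) + (1/10)(0.4120+0.3080) + (1/10)(0.5270+0.4120) + (1/10)(0.7580+0.5270) + (1/10)(1.0000+0.7580)
  = 0.0020 + 0.0074 + 0.0149 + 0.0244 + 0.0363 + 0.0522 + 0.0720 + 0.0939 + 0.1285 + 0.1758 = 0.6074
G = 1 − 0.6074 = 0.3926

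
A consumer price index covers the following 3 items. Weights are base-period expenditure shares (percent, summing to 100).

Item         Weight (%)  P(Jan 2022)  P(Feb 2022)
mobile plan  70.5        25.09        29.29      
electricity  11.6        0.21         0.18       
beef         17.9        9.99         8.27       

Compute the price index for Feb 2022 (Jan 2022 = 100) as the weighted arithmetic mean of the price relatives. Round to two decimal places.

107.06

mobile plan: 70.5 × (29.29/25.09) = 70.5 × 1.167397 = 82.3015
electricity: 11.6 × (0.18/0.21) = 11.6 × 0.857143 = 9.9429
beef: 17.9 × (8.27/9.99) = 17.9 × 0.827828 = 14.8181
Index = Σ wᵢ·(p₁ᵢ/p₀ᵢ) = 82.3015 + 9.9429 + 14.8181 = 107.0625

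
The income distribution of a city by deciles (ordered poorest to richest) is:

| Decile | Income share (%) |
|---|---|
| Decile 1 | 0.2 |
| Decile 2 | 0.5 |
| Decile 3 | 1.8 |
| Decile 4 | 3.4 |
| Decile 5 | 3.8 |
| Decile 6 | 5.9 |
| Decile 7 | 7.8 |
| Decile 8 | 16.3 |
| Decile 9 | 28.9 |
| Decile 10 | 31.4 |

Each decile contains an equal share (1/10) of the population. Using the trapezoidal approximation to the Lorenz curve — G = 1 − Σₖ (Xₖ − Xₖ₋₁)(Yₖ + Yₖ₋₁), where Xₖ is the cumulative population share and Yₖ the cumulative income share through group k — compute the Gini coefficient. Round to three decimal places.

0.567

Cumulative income shares Yₖ: 0.0020, 0.0070, 0.0250, 0.0590, 0.0970, 0.1560, 0.2340, 0.3970, 0.6860, 1.0000
Σ (Xₖ−Xₖ₋₁)(Yₖ+Yₖ₋₁) = (1/10)(0.0020+0.0000) + (1/10)(0.0070+0.0020) + (1/10)(0.0250+0.0070) + (1/10)(0.0590+0.0250) + (1/10)(0.0970+0.0590) + (1/10)(0.1560+0.0970) + (1/10)(0.2340+0.1560) + (1/10)(0.3970+0.2340) + (1/10)(0.6860+0.3970) + (1/10)(1.0000+0.6860)
  = 0.0002 + 0.0009 + 0.0032 + 0.0084 + 0.0156 + 0.0253 + 0.0390 + 0.0631 + 0.1083 + 0.1686 = 0.4326
G = 1 − 0.4326 = 0.5674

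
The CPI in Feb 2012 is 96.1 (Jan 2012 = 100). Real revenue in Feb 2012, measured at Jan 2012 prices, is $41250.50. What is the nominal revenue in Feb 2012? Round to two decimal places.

Nominal = Real × (Index/100) = 41250.50 × (96.1/100)
        = 41250.50 × 0.961 = 39641.7305

39641.73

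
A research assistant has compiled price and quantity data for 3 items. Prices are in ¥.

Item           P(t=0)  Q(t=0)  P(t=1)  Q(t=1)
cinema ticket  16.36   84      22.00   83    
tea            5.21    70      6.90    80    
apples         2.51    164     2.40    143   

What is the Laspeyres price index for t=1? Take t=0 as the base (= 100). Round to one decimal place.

Laspeyres price index uses base-period quantities as weights.
ΣP(t=1)·Q(t=0) = 22.00×84 + 6.90×70 + 2.40×164 = 1848 + 483 + 393.6 = 2724.6
ΣP(t=0)·Q(t=0) = 16.36×84 + 5.21×70 + 2.51×164 = 1374.24 + 364.7 + 411.64 = 2150.58
Index = 2724.6 / 2150.58 × 100 = 126.6914

126.7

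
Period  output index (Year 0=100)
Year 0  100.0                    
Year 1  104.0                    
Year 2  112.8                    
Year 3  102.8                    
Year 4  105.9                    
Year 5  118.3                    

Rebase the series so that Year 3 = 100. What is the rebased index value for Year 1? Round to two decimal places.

Rebased(Year 1) = 104.0 / 102.8 × 100 = 101.1673

101.17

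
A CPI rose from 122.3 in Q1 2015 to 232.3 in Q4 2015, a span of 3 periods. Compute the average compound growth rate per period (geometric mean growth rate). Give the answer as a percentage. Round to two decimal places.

23.84%

Growth factor = (232.3/122.3)^(1/3) = (1.899428)^(1/3) = 1.238438
Growth rate = 1.238438 − 1 = 0.238438 = 23.8438%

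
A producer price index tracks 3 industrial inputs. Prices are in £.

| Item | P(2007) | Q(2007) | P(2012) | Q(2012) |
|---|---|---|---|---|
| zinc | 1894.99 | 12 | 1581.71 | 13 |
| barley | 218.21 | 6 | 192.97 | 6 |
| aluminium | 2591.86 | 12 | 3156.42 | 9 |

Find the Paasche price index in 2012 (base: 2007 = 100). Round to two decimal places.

101.74

Paasche price index uses current-period quantities as weights.
ΣP(2012)·Q(2012) = 1581.71×13 + 192.97×6 + 3156.42×9 = 20562.23 + 1157.82 + 28407.78 = 50127.83
ΣP(2007)·Q(2012) = 1894.99×13 + 218.21×6 + 2591.86×9 = 24634.87 + 1309.26 + 23326.74 = 49270.87
Index = 50127.83 / 49270.87 × 100 = 101.7393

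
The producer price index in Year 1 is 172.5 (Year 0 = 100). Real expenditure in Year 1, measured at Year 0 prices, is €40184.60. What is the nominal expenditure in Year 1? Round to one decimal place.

Nominal = Real × (Index/100) = 40184.60 × (172.5/100)
        = 40184.60 × 1.725 = 69318.4350

69318.4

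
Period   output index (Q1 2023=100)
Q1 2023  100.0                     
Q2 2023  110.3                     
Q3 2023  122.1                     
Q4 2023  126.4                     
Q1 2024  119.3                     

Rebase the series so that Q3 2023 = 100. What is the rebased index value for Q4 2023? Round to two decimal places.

103.52

Rebased(Q4 2023) = 126.4 / 122.1 × 100 = 103.5217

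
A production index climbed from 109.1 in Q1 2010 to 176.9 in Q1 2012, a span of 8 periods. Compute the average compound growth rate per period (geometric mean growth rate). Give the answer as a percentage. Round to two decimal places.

6.23%

Growth factor = (176.9/109.1)^(1/8) = (1.621448)^(1/8) = 1.062277
Growth rate = 1.062277 − 1 = 0.062277 = 6.2277%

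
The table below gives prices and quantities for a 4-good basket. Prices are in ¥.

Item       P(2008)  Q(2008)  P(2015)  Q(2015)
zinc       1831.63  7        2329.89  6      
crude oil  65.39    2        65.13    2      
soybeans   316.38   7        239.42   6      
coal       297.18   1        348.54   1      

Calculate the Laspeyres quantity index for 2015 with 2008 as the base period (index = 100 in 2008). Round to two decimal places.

Laspeyres quantity index uses base-period prices as weights.
ΣP(2008)·Q(2015) = 1831.63×6 + 65.39×2 + 316.38×6 + 297.18×1 = 10989.78 + 130.78 + 1898.28 + 297.18 = 13316.02
ΣP(2008)·Q(2008) = 1831.63×7 + 65.39×2 + 316.38×7 + 297.18×1 = 12821.41 + 130.78 + 2214.66 + 297.18 = 15464.03
Index = 13316.02 / 15464.03 × 100 = 86.1096

86.11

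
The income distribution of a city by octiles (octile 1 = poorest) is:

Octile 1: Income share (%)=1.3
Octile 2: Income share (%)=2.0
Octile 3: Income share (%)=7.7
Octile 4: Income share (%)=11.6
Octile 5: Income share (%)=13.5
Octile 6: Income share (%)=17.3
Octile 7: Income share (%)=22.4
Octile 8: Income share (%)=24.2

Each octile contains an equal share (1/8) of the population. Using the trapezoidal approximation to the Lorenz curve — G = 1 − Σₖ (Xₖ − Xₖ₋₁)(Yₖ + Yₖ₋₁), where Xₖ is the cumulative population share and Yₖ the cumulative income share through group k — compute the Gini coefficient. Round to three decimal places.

0.366

Cumulative income shares Yₖ: 0.0130, 0.0330, 0.1100, 0.2260, 0.3610, 0.5340, 0.7580, 1.0000
Σ (Xₖ−Xₖ₋₁)(Yₖ+Yₖ₋₁) = (1/8)(0.0130+0.0000) + (1/8)(0.0330+0.0130) + (1/8)(0.1100+0.0330) + (1/8)(0.2260+0.1100) + (1/8)(0.3610+0.2260) + (1/8)(0.5340+0.3610) + (1/8)(0.7580+0.5340) + (1/8)(1.0000+0.7580)
  = 0.0016 + 0.0057 + 0.0179 + 0.0420 + 0.0734 + 0.1119 + 0.1615 + 0.2198 = 0.6338
G = 1 − 0.6338 = 0.3662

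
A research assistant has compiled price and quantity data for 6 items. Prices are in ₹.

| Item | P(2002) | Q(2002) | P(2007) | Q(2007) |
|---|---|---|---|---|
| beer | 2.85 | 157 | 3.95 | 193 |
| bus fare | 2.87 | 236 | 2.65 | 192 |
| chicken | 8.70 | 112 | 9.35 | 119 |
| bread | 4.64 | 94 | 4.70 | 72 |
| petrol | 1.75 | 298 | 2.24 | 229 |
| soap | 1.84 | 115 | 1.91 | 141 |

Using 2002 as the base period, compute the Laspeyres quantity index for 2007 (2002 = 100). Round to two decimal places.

Laspeyres quantity index uses base-period prices as weights.
ΣP(2002)·Q(2007) = 2.85×193 + 2.87×192 + 8.70×119 + 4.64×72 + 1.75×229 + 1.84×141 = 550.05 + 551.04 + 1035.3 + 334.08 + 400.75 + 259.44 = 3130.66
ΣP(2002)·Q(2002) = 2.85×157 + 2.87×236 + 8.70×112 + 4.64×94 + 1.75×298 + 1.84×115 = 447.45 + 677.32 + 974.4 + 436.16 + 521.5 + 211.6 = 3268.43
Index = 3130.66 / 3268.43 × 100 = 95.7848

95.78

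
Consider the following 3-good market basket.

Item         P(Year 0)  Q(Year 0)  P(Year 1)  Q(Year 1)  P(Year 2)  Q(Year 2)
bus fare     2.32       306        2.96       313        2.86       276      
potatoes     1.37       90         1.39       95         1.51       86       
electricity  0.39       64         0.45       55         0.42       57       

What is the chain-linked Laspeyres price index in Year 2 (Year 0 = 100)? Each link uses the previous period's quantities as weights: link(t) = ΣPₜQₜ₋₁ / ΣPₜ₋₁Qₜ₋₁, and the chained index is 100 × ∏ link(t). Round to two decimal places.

Link Year 0→Year 1:
ΣP(Year 1)Q(Year 0) = 2.96×306 + 1.39×90 + 0.45×64 = 905.76 + 125.1 + 28.8 = 1059.66
ΣP(Year 0)Q(Year 0) = 2.32×306 + 1.37×90 + 0.39×64 = 709.92 + 123.3 + 24.96 = 858.18
link = 1059.66/858.18 = 1.234776
Link Year 1→Year 2:
ΣP(Year 2)Q(Year 1) = 2.86×313 + 1.51×95 + 0.42×55 = 895.18 + 143.45 + 23.1 = 1061.73
ΣP(Year 1)Q(Year 1) = 2.96×313 + 1.39×95 + 0.45×55 = 926.48 + 132.05 + 24.75 = 1083.28
link = 1061.73/1083.28 = 0.980107
Chained index = 100 × 1.234776 × 0.980107 = 121.0212

121.02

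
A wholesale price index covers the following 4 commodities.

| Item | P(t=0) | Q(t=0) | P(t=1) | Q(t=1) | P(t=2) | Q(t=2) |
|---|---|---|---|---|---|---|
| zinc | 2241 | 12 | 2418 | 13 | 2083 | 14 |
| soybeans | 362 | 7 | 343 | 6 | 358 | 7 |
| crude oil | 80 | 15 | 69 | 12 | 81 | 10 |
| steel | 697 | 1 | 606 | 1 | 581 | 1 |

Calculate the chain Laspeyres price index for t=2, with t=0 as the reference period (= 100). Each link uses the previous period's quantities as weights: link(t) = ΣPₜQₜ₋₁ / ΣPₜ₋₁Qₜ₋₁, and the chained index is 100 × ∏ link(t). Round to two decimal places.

Link t=0→t=1:
ΣP(t=1)Q(t=0) = 2418×12 + 343×7 + 69×15 + 606×1 = 29016 + 2401 + 1035 + 606 = 33058
ΣP(t=0)Q(t=0) = 2241×12 + 362×7 + 80×15 + 697×1 = 26892 + 2534 + 1200 + 697 = 31323
link = 33058/31323 = 1.055391
Link t=1→t=2:
ΣP(t=2)Q(t=1) = 2083×13 + 358×6 + 81×12 + 581×1 = 27079 + 2148 + 972 + 581 = 30780
ΣP(t=1)Q(t=1) = 2418×13 + 343×6 + 69×12 + 606×1 = 31434 + 2058 + 828 + 606 = 34926
link = 30780/34926 = 0.881292
Chained index = 100 × 1.055391 × 0.881292 = 93.0107

93.01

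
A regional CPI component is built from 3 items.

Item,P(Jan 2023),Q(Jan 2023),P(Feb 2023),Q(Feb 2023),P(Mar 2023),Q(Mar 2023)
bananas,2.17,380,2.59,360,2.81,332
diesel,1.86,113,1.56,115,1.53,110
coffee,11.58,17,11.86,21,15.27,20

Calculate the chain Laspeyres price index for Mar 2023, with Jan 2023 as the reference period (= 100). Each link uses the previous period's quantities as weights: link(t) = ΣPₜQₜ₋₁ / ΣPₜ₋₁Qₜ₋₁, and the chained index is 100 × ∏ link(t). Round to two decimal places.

Link Jan 2023→Feb 2023:
ΣP(Feb 2023)Q(Jan 2023) = 2.59×380 + 1.56×113 + 11.86×17 = 984.2 + 176.28 + 201.62 = 1362.1
ΣP(Jan 2023)Q(Jan 2023) = 2.17×380 + 1.86×113 + 11.58×17 = 824.6 + 210.18 + 196.86 = 1231.64
link = 1362.1/1231.64 = 1.105924
Link Feb 2023→Mar 2023:
ΣP(Mar 2023)Q(Feb 2023) = 2.81×360 + 1.53×115 + 15.27×21 = 1011.6 + 175.95 + 320.67 = 1508.22
ΣP(Feb 2023)Q(Feb 2023) = 2.59×360 + 1.56×115 + 11.86×21 = 932.4 + 179.4 + 249.06 = 1360.86
link = 1508.22/1360.86 = 1.108284
Chained index = 100 × 1.105924 × 1.108284 = 122.5678

122.57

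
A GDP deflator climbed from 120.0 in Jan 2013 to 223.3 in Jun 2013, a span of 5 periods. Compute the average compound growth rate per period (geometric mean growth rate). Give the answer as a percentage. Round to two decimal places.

Growth factor = (223.3/120.0)^(1/5) = (1.860833)^(1/5) = 1.132248
Growth rate = 1.132248 − 1 = 0.132248 = 13.2248%

13.22%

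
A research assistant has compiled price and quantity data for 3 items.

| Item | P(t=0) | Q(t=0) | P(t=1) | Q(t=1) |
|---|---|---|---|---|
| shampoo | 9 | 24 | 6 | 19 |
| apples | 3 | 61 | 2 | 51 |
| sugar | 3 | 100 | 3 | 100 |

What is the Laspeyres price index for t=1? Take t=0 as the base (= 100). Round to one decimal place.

81.0

Laspeyres price index uses base-period quantities as weights.
ΣP(t=1)·Q(t=0) = 6×24 + 2×61 + 3×100 = 144 + 122 + 300 = 566
ΣP(t=0)·Q(t=0) = 9×24 + 3×61 + 3×100 = 216 + 183 + 300 = 699
Index = 566 / 699 × 100 = 80.9728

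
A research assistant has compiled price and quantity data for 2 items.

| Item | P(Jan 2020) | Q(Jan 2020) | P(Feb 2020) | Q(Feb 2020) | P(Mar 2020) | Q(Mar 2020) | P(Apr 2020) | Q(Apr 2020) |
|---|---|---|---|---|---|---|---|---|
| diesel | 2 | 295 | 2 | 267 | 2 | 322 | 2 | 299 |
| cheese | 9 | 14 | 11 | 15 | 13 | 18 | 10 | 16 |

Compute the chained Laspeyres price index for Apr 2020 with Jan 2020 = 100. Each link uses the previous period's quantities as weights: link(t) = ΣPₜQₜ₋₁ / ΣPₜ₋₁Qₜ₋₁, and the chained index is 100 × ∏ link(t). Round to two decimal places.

Link Jan 2020→Feb 2020:
ΣP(Feb 2020)Q(Jan 2020) = 2×295 + 11×14 = 590 + 154 = 744
ΣP(Jan 2020)Q(Jan 2020) = 2×295 + 9×14 = 590 + 126 = 716
link = 744/716 = 1.039106
Link Feb 2020→Mar 2020:
ΣP(Mar 2020)Q(Feb 2020) = 2×267 + 13×15 = 534 + 195 = 729
ΣP(Feb 2020)Q(Feb 2020) = 2×267 + 11×15 = 534 + 165 = 699
link = 729/699 = 1.042918
Link Mar 2020→Apr 2020:
ΣP(Apr 2020)Q(Mar 2020) = 2×322 + 10×18 = 644 + 180 = 824
ΣP(Mar 2020)Q(Mar 2020) = 2×322 + 13×18 = 644 + 234 = 878
link = 824/878 = 0.938497
Chained index = 100 × 1.039106 × 1.042918 × 0.938497 = 101.7052

101.71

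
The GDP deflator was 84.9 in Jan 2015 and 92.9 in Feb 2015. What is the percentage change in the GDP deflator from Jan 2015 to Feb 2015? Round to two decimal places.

9.42%

Change = (92.9 − 84.9) / 84.9 × 100
       = 8.0 / 84.9 × 100 = 9.4229%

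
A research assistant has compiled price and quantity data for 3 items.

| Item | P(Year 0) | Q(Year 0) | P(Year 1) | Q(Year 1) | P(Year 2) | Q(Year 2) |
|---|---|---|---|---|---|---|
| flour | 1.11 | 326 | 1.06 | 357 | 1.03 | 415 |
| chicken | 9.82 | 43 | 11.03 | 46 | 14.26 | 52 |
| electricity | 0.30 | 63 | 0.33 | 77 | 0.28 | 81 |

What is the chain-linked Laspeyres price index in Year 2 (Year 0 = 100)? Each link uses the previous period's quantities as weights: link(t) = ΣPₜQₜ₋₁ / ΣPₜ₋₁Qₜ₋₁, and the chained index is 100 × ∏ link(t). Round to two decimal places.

120.08

Link Year 0→Year 1:
ΣP(Year 1)Q(Year 0) = 1.06×326 + 11.03×43 + 0.33×63 = 345.56 + 474.29 + 20.79 = 840.64
ΣP(Year 0)Q(Year 0) = 1.11×326 + 9.82×43 + 0.30×63 = 361.86 + 422.26 + 18.9 = 803.02
link = 840.64/803.02 = 1.046848
Link Year 1→Year 2:
ΣP(Year 2)Q(Year 1) = 1.03×357 + 14.26×46 + 0.28×77 = 367.71 + 655.96 + 21.56 = 1045.23
ΣP(Year 1)Q(Year 1) = 1.06×357 + 11.03×46 + 0.33×77 = 378.42 + 507.38 + 25.41 = 911.21
link = 1045.23/911.21 = 1.147079
Chained index = 100 × 1.046848 × 1.147079 = 120.0818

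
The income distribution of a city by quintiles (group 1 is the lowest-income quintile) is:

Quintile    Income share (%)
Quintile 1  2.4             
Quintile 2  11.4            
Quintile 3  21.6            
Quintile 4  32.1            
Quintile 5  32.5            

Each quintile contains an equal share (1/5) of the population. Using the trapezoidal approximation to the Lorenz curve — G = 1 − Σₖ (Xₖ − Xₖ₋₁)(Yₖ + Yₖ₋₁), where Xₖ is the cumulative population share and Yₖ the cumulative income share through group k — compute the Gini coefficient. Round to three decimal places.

Cumulative income shares Yₖ: 0.0240, 0.1380, 0.3540, 0.6750, 1.0000
Σ (Xₖ−Xₖ₋₁)(Yₖ+Yₖ₋₁) = (1/5)(0.0240+0.0000) + (1/5)(0.1380+0.0240) + (1/5)(0.3540+0.1380) + (1/5)(0.6750+0.3540) + (1/5)(1.0000+0.6750)
  = 0.0048 + 0.0324 + 0.0984 + 0.2058 + 0.3350 = 0.6764
G = 1 − 0.6764 = 0.3236

0.324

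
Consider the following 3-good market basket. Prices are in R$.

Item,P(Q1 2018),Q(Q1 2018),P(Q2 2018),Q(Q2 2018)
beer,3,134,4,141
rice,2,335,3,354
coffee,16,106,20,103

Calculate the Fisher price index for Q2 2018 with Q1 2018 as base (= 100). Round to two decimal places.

132.45

Laspeyres component (base-period weights):
ΣP(Q2 2018)Q(Q1 2018) = 4×134 + 3×335 + 20×106 = 536 + 1005 + 2120 = 3661
ΣP(Q1 2018)Q(Q1 2018) = 3×134 + 2×335 + 16×106 = 402 + 670 + 1696 = 2768
L = 3661 / 2768 × 100 = 132.2616
Paasche component (current-period weights):
ΣP(Q2 2018)Q(Q2 2018) = 4×141 + 3×354 + 20×103 = 564 + 1062 + 2060 = 3686
ΣP(Q1 2018)Q(Q2 2018) = 3×141 + 2×354 + 16×103 = 423 + 708 + 1648 = 2779
P = 3686 / 2779 × 100 = 132.6376
Fisher = √(L × P) = √(132.2616 × 132.6376) = 132.4495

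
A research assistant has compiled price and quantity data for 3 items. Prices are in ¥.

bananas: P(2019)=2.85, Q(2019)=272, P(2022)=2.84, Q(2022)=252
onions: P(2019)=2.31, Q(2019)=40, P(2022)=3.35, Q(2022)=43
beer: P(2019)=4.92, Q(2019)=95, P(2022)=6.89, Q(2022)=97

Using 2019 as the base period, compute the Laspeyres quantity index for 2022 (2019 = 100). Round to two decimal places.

96.99

Laspeyres quantity index uses base-period prices as weights.
ΣP(2019)·Q(2022) = 2.85×252 + 2.31×43 + 4.92×97 = 718.2 + 99.33 + 477.24 = 1294.77
ΣP(2019)·Q(2019) = 2.85×272 + 2.31×40 + 4.92×95 = 775.2 + 92.4 + 467.4 = 1335
Index = 1294.77 / 1335 × 100 = 96.9865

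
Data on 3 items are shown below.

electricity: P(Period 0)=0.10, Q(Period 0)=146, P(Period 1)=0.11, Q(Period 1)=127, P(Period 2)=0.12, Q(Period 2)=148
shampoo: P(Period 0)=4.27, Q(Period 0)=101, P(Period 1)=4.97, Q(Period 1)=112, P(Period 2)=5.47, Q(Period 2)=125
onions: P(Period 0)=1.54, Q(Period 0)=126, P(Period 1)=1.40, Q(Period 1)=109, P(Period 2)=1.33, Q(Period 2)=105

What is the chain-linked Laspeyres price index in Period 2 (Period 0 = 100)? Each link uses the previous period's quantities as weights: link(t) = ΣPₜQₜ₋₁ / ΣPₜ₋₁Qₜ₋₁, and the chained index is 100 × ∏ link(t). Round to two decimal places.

Link Period 0→Period 1:
ΣP(Period 1)Q(Period 0) = 0.11×146 + 4.97×101 + 1.40×126 = 16.06 + 501.97 + 176.4 = 694.43
ΣP(Period 0)Q(Period 0) = 0.10×146 + 4.27×101 + 1.54×126 = 14.6 + 431.27 + 194.04 = 639.91
link = 694.43/639.91 = 1.085199
Link Period 1→Period 2:
ΣP(Period 2)Q(Period 1) = 0.12×127 + 5.47×112 + 1.33×109 = 15.24 + 612.64 + 144.97 = 772.85
ΣP(Period 1)Q(Period 1) = 0.11×127 + 4.97×112 + 1.40×109 = 13.97 + 556.64 + 152.6 = 723.21
link = 772.85/723.21 = 1.068638
Chained index = 100 × 1.085199 × 1.068638 = 115.9686

115.97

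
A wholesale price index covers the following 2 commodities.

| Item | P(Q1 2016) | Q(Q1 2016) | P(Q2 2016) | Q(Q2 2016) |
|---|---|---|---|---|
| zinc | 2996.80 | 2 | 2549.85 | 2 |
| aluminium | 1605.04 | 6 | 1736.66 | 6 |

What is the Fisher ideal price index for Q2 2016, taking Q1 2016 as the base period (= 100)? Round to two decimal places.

Laspeyres component (base-period weights):
ΣP(Q2 2016)Q(Q1 2016) = 2549.85×2 + 1736.66×6 = 5099.7 + 10419.96 = 15519.66
ΣP(Q1 2016)Q(Q1 2016) = 2996.80×2 + 1605.04×6 = 5993.6 + 9630.24 = 15623.84
L = 15519.66 / 15623.84 × 100 = 99.3332
Paasche component (current-period weights):
ΣP(Q2 2016)Q(Q2 2016) = 2549.85×2 + 1736.66×6 = 5099.7 + 10419.96 = 15519.66
ΣP(Q1 2016)Q(Q2 2016) = 2996.80×2 + 1605.04×6 = 5993.6 + 9630.24 = 15623.84
P = 15519.66 / 15623.84 × 100 = 99.3332
Fisher = √(L × P) = √(99.3332 × 99.3332) = 99.3332

99.33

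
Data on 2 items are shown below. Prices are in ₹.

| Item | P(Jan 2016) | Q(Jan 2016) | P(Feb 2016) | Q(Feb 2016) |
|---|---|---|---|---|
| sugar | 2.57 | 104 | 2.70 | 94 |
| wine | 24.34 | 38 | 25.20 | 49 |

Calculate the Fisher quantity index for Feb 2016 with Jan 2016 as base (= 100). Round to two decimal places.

Laspeyres component (base-period weights):
ΣP(Jan 2016)Q(Feb 2016) = 2.57×94 + 24.34×49 = 241.58 + 1192.66 = 1434.24
ΣP(Jan 2016)Q(Jan 2016) = 2.57×104 + 24.34×38 = 267.28 + 924.92 = 1192.2
L = 1434.24 / 1192.2 × 100 = 120.3020
Paasche component (current-period weights):
ΣP(Feb 2016)Q(Feb 2016) = 2.70×94 + 25.20×49 = 253.8 + 1234.8 = 1488.6
ΣP(Feb 2016)Q(Jan 2016) = 2.70×104 + 25.20×38 = 280.8 + 957.6 = 1238.4
P = 1488.6 / 1238.4 × 100 = 120.2035
Fisher = √(L × P) = √(120.3020 × 120.2035) = 120.2527

120.25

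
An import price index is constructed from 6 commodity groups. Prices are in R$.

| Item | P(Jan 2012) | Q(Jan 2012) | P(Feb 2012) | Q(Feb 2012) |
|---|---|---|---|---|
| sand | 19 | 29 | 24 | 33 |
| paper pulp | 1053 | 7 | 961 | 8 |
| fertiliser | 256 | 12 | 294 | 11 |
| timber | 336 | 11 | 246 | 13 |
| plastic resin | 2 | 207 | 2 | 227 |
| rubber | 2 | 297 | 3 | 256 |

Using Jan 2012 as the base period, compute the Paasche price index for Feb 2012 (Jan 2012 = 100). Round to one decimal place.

93.8

Paasche price index uses current-period quantities as weights.
ΣP(Feb 2012)·Q(Feb 2012) = 24×33 + 961×8 + 294×11 + 246×13 + 2×227 + 3×256 = 792 + 7688 + 3234 + 3198 + 454 + 768 = 16134
ΣP(Jan 2012)·Q(Feb 2012) = 19×33 + 1053×8 + 256×11 + 336×13 + 2×227 + 2×256 = 627 + 8424 + 2816 + 4368 + 454 + 512 = 17201
Index = 16134 / 17201 × 100 = 93.7969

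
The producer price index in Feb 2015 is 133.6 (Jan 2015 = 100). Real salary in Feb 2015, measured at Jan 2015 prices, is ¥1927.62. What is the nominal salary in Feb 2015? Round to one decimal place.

2575.3

Nominal = Real × (Index/100) = 1927.62 × (133.6/100)
        = 1927.62 × 1.336 = 2575.3003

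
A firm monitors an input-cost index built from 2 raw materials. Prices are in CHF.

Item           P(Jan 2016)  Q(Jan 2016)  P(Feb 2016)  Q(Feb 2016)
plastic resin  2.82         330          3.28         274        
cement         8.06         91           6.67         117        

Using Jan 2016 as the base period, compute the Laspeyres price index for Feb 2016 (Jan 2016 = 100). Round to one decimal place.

101.5

Laspeyres price index uses base-period quantities as weights.
ΣP(Feb 2016)·Q(Jan 2016) = 3.28×330 + 6.67×91 = 1082.4 + 606.97 = 1689.37
ΣP(Jan 2016)·Q(Jan 2016) = 2.82×330 + 8.06×91 = 930.6 + 733.46 = 1664.06
Index = 1689.37 / 1664.06 × 100 = 101.5210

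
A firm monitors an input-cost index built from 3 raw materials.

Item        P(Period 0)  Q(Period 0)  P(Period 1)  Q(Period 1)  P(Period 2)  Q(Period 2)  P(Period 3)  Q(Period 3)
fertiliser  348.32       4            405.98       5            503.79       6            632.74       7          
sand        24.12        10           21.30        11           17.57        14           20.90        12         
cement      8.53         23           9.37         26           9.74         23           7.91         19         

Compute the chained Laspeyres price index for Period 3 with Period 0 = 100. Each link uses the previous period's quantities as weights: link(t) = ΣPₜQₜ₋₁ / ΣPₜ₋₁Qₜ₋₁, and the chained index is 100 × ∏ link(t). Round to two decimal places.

Link Period 0→Period 1:
ΣP(Period 1)Q(Period 0) = 405.98×4 + 21.30×10 + 9.37×23 = 1623.92 + 213 + 215.51 = 2052.43
ΣP(Period 0)Q(Period 0) = 348.32×4 + 24.12×10 + 8.53×23 = 1393.28 + 241.2 + 196.19 = 1830.67
link = 2052.43/1830.67 = 1.121136
Link Period 1→Period 2:
ΣP(Period 2)Q(Period 1) = 503.79×5 + 17.57×11 + 9.74×26 = 2518.95 + 193.27 + 253.24 = 2965.46
ΣP(Period 1)Q(Period 1) = 405.98×5 + 21.30×11 + 9.37×26 = 2029.9 + 234.3 + 243.62 = 2507.82
link = 2965.46/2507.82 = 1.182485
Link Period 2→Period 3:
ΣP(Period 3)Q(Period 2) = 632.74×6 + 20.90×14 + 7.91×23 = 3796.44 + 292.6 + 181.93 = 4270.97
ΣP(Period 2)Q(Period 2) = 503.79×6 + 17.57×14 + 9.74×23 = 3022.74 + 245.98 + 224.02 = 3492.74
link = 4270.97/3492.74 = 1.222814
Chained index = 100 × 1.121136 × 1.182485 × 1.222814 = 162.1117

162.11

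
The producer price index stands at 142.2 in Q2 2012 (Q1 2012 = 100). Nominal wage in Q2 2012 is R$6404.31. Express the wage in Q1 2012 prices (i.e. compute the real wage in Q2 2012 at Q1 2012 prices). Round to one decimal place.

Real = Nominal ÷ (Index/100) = 6404.31 ÷ (142.2/100)
     = 6404.31 ÷ 1.422 = 4503.7342

4503.7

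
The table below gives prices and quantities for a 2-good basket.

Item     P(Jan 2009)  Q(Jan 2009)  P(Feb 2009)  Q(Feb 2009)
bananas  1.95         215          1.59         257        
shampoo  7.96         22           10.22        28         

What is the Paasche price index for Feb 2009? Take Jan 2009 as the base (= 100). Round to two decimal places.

95.96

Paasche price index uses current-period quantities as weights.
ΣP(Feb 2009)·Q(Feb 2009) = 1.59×257 + 10.22×28 = 408.63 + 286.16 = 694.79
ΣP(Jan 2009)·Q(Feb 2009) = 1.95×257 + 7.96×28 = 501.15 + 222.88 = 724.03
Index = 694.79 / 724.03 × 100 = 95.9615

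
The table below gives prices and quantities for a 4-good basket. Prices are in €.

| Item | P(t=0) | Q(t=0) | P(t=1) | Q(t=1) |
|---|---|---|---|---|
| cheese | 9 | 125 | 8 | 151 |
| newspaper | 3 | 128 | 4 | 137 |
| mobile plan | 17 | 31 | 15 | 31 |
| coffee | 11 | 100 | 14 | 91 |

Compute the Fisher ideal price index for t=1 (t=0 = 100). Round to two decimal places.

Laspeyres component (base-period weights):
ΣP(t=1)Q(t=0) = 8×125 + 4×128 + 15×31 + 14×100 = 1000 + 512 + 465 + 1400 = 3377
ΣP(t=0)Q(t=0) = 9×125 + 3×128 + 17×31 + 11×100 = 1125 + 384 + 527 + 1100 = 3136
L = 3377 / 3136 × 100 = 107.6849
Paasche component (current-period weights):
ΣP(t=1)Q(t=1) = 8×151 + 4×137 + 15×31 + 14×91 = 1208 + 548 + 465 + 1274 = 3495
ΣP(t=0)Q(t=1) = 9×151 + 3×137 + 17×31 + 11×91 = 1359 + 411 + 527 + 1001 = 3298
P = 3495 / 3298 × 100 = 105.9733
Fisher = √(L × P) = √(107.6849 × 105.9733) = 106.8257

106.83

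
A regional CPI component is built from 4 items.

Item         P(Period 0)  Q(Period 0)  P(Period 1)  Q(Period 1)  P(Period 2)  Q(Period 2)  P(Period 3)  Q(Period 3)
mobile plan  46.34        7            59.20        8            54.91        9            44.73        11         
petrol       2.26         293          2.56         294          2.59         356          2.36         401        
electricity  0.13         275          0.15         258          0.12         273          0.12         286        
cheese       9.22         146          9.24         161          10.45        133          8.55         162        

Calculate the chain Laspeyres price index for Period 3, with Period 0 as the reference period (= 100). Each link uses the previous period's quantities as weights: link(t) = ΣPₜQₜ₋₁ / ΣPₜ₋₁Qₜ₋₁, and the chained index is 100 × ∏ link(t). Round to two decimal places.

97.05

Link Period 0→Period 1:
ΣP(Period 1)Q(Period 0) = 59.20×7 + 2.56×293 + 0.15×275 + 9.24×146 = 414.4 + 750.08 + 41.25 + 1349.04 = 2554.77
ΣP(Period 0)Q(Period 0) = 46.34×7 + 2.26×293 + 0.13×275 + 9.22×146 = 324.38 + 662.18 + 35.75 + 1346.12 = 2368.43
link = 2554.77/2368.43 = 1.078677
Link Period 1→Period 2:
ΣP(Period 2)Q(Period 1) = 54.91×8 + 2.59×294 + 0.12×258 + 10.45×161 = 439.28 + 761.46 + 30.96 + 1682.45 = 2914.15
ΣP(Period 1)Q(Period 1) = 59.20×8 + 2.56×294 + 0.15×258 + 9.24×161 = 473.6 + 752.64 + 38.7 + 1487.64 = 2752.58
link = 2914.15/2752.58 = 1.058698
Link Period 2→Period 3:
ΣP(Period 3)Q(Period 2) = 44.73×9 + 2.36×356 + 0.12×273 + 8.55×133 = 402.57 + 840.16 + 32.76 + 1137.15 = 2412.64
ΣP(Period 2)Q(Period 2) = 54.91×9 + 2.59×356 + 0.12×273 + 10.45×133 = 494.19 + 922.04 + 32.76 + 1389.85 = 2838.84
link = 2412.64/2838.84 = 0.849868
Chained index = 100 × 1.078677 × 1.058698 × 0.849868 = 97.0543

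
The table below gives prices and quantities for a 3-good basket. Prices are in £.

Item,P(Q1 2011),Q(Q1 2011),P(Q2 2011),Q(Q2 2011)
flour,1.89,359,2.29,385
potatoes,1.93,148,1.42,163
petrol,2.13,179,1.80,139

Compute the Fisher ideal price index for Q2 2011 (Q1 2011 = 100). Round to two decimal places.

101.27

Laspeyres component (base-period weights):
ΣP(Q2 2011)Q(Q1 2011) = 2.29×359 + 1.42×148 + 1.80×179 = 822.11 + 210.16 + 322.2 = 1354.47
ΣP(Q1 2011)Q(Q1 2011) = 1.89×359 + 1.93×148 + 2.13×179 = 678.51 + 285.64 + 381.27 = 1345.42
L = 1354.47 / 1345.42 × 100 = 100.6727
Paasche component (current-period weights):
ΣP(Q2 2011)Q(Q2 2011) = 2.29×385 + 1.42×163 + 1.80×139 = 881.65 + 231.46 + 250.2 = 1363.31
ΣP(Q1 2011)Q(Q2 2011) = 1.89×385 + 1.93×163 + 2.13×139 = 727.65 + 314.59 + 296.07 = 1338.31
P = 1363.31 / 1338.31 × 100 = 101.8680
Fisher = √(L × P) = √(100.6727 × 101.8680) = 101.2686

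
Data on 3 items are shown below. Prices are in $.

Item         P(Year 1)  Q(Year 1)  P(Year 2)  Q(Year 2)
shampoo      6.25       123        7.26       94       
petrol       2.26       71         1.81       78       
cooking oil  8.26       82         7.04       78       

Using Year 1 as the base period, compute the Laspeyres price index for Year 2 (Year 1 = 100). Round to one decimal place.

Laspeyres price index uses base-period quantities as weights.
ΣP(Year 2)·Q(Year 1) = 7.26×123 + 1.81×71 + 7.04×82 = 892.98 + 128.51 + 577.28 = 1598.77
ΣP(Year 1)·Q(Year 1) = 6.25×123 + 2.26×71 + 8.26×82 = 768.75 + 160.46 + 677.32 = 1606.53
Index = 1598.77 / 1606.53 × 100 = 99.5170

99.5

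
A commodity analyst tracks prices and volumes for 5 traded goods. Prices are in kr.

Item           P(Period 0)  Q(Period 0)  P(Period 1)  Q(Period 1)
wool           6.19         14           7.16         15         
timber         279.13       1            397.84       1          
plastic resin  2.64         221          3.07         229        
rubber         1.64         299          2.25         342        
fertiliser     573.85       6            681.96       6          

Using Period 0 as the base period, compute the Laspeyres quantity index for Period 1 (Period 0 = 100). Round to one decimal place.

Laspeyres quantity index uses base-period prices as weights.
ΣP(Period 0)·Q(Period 1) = 6.19×15 + 279.13×1 + 2.64×229 + 1.64×342 + 573.85×6 = 92.85 + 279.13 + 604.56 + 560.88 + 3443.1 = 4980.52
ΣP(Period 0)·Q(Period 0) = 6.19×14 + 279.13×1 + 2.64×221 + 1.64×299 + 573.85×6 = 86.66 + 279.13 + 583.44 + 490.36 + 3443.1 = 4882.69
Index = 4980.52 / 4882.69 × 100 = 102.0036

102.0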